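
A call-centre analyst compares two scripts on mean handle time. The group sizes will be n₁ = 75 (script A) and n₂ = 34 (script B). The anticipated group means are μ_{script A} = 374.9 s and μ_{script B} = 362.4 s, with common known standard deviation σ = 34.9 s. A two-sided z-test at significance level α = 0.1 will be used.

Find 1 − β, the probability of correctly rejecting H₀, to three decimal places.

Standardized effect: d = |μ_{script A} − μ_{script B}| / σ = |374.9 − 362.4| / 34.9 = 0.3582
Noncentrality parameter: δ = d / √(1/n₁ + 1/n₂) = 0.3582 / √(1/75 + 1/34) = 1.7324
Critical value for a two-sided test at α = 0.1: z_{α/2} = 1.645.
Power = Φ(δ − 1.645) + Φ(−δ − 1.645) = Φ(0.088) + Φ(-3.377) = 0.5349 + 0.0004 = 0.5352.

Power ≈ 0.535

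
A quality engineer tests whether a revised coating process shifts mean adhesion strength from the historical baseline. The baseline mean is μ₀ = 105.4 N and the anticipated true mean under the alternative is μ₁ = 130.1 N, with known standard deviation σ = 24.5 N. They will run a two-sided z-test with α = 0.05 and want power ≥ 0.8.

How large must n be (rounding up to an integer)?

n = 8

Standardized effect: d = |μ₁ − μ₀| / σ = |130.1 − 105.4| / 24.5 = 1.0082
For power 0.8 need Φ(δ − z_{0.025}) = 0.8, so δ = z_{0.025} + z_{0.20} = 1.960 + 0.842 = 2.802.
(For δ > 0 the lower-tail rejection region contributes negligibly to power, so the one-term inversion is standard.)
δ = d·√n ⇒ n = (δ/d)² = (2.802 / 1.0082)² = 7.72.
Rounding up, n = 8.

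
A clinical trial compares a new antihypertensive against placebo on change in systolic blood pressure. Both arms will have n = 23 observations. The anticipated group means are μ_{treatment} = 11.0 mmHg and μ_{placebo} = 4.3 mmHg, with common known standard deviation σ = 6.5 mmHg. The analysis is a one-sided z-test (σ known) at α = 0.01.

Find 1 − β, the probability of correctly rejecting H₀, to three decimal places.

Power ≈ 0.879

Standardized effect: d = |μ_{treatment} − μ_{placebo}| / σ = |11.0 − 4.3| / 6.5 = 1.0308
Noncentrality parameter: δ = d·√(n/2) = 1.0308 × √(23/2) = 3.4955
One-sided α = 0.01 → critical value z_{0.01} = 2.326.
Power = Φ(δ − 2.326) = Φ(1.169) = 0.8788.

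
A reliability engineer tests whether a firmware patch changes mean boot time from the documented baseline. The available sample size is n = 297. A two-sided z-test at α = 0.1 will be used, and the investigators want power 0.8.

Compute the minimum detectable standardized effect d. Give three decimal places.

Need Φ(δ − 1.645) = 0.8, so δ = 1.645 + 0.842 = 2.486.
(Lower-tail contribution to power is negligible for δ > 0.)
δ = d·√n ⇒ d = δ/√n = 2.486/√297 = 0.1443.

d ≈ 0.144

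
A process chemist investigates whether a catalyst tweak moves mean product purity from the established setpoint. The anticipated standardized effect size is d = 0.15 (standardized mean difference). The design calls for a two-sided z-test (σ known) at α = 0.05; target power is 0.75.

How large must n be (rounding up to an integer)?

n = 309

Set Φ(δ − 1.960) = 0.75; then δ − 1.960 = Φ⁻¹(0.75) = 0.674, giving δ = 2.634.
(The Φ(−δ − z_{α/2}) term is vanishingly small for δ > 0 and is dropped in the standard sample-size formula.)
δ = d·√n ⇒ n = (δ/d)² = (2.634 / 0.15)² = 308.46.
Rounding up, n = 309.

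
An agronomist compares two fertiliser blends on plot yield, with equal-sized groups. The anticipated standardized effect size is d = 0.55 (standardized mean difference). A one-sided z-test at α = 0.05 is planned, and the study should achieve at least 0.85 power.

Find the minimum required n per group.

For power 0.85 need Φ(δ − z_{0.05}) = 0.85, so δ = z_{0.05} + z_{0.15} = 1.645 + 1.036 = 2.681.
δ = d·√(n/2) ⇒ n = 2(δ/d)² = 2 × (2.681 / 0.55)² = 47.53.
Rounding up, n = 48 per group.

n = 48 per group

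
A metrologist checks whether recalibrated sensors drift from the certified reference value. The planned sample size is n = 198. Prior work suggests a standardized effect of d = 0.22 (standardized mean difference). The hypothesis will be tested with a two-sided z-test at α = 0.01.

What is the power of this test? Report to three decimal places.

Power ≈ 0.698

Noncentrality parameter: δ = d·√n = 0.22 × √198 = 3.0957
Critical value for a two-sided test at α = 0.01: z_{α/2} = 2.576.
Power = Φ(δ − 2.576) + Φ(−δ − 2.576) = Φ(0.520) + Φ(-5.672) = 0.6984 + 0.0000 = 0.6984.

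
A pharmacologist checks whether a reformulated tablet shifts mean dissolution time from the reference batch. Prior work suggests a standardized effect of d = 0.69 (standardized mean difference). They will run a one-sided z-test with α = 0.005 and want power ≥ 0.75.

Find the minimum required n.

n = 23

For power 0.75 need Φ(δ − z_{0.005}) = 0.75, so δ = z_{0.005} + z_{0.25} = 2.576 + 0.674 = 3.250.
δ = d·√n ⇒ n = (δ/d)² = (3.250 / 0.69)² = 22.19.
Round up to the next whole unit.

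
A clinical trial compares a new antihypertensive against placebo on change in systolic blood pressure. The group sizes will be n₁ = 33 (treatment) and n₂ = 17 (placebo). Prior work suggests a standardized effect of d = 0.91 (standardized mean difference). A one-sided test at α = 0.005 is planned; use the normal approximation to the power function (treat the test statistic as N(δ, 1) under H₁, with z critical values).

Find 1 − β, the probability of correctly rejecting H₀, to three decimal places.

Power ≈ 0.682

Noncentrality parameter: δ = d / √(1/n₁ + 1/n₂) = 0.91 / √(1/33 + 1/17) = 3.0482
Critical value for a one-sided test at α = 0.005: z_α = 2.576.
Power = Φ(δ − 2.576) = Φ(0.472) = 0.6817.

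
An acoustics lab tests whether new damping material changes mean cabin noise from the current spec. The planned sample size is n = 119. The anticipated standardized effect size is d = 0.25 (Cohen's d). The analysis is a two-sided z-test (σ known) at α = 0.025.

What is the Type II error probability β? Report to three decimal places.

Noncentrality parameter: δ = d·√n = 0.25 × √119 = 2.7272
Critical value for a two-sided test at α = 0.025: z_{α/2} = 2.241.
Power = Φ(δ − 2.241) + Φ(−δ − 2.241) = Φ(0.486) + Φ(-4.969) = 0.6864 + 0.0000 = 0.6864.
Type II error: β = 1 − power = 1 − 0.6864 = 0.3136.

β ≈ 0.314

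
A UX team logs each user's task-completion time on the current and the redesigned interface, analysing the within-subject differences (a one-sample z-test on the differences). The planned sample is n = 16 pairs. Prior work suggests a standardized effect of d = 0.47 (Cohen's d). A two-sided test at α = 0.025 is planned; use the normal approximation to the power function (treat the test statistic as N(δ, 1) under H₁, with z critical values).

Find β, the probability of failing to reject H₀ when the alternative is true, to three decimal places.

Noncentrality parameter: δ = d·√n = 0.47 × √16 = 1.8800
Critical value for a two-sided test at α = 0.025: z_{α/2} = 2.241.
Power = Φ(δ − 2.241) + Φ(−δ − 2.241) = Φ(-0.361) + Φ(-4.121) = 0.3589 + 0.0000 = 0.3589.
Type II error: β = 1 − power = 1 − 0.3589 = 0.6411.

β ≈ 0.641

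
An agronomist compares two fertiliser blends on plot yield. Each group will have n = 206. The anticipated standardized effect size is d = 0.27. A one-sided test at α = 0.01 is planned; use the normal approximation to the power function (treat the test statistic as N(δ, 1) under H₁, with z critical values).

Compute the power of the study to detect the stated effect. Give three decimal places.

Noncentrality parameter: δ = d·√(n/2) = 0.27 × √(206/2) = 2.7402
One-sided α = 0.01 → critical value z_{0.01} = 2.326.
Power = P(Z > 2.326 − δ) = Φ(0.414) = 0.6605.

Power ≈ 0.661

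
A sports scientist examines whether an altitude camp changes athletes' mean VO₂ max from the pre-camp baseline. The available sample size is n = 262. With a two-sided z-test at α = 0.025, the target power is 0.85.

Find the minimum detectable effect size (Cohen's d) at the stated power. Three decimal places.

Need Φ(δ − 2.241) = 0.85, so δ = 2.241 + 1.036 = 3.278.
(The second rejection-region term Φ(−δ − z_{α/2}) is negligible and dropped.)
δ = d·√n ⇒ d = δ/√n = 3.278/√262 = 0.2025.

d ≈ 0.203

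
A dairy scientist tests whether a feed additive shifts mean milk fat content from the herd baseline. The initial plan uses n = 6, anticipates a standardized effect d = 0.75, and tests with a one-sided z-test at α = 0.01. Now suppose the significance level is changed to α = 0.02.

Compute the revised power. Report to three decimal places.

Power ≈ 0.414

δ = d·√n = 0.75 × √6 = 1.8371 (unchanged). New critical value: z_{0.02} = 2.054.
Revised power = Φ(δ − 2.054) = Φ(-0.217) = 0.4142.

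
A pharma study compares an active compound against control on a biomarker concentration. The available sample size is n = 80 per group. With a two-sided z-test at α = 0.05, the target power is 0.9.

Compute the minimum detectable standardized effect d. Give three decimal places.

d ≈ 0.513

Required noncentrality: δ = z_{0.025} + z_{0.10} = 1.960 + 1.282 = 3.242.
(Lower-tail contribution to power is negligible for δ > 0.)
δ = d·√(n/2) ⇒ d = δ/√(n/2) = 3.242/√(80/2) = 0.5125.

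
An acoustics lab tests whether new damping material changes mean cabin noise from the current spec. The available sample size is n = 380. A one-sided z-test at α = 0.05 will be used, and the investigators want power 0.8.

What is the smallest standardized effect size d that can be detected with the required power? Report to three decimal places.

Need Φ(δ − 1.645) = 0.8, so δ = 1.645 + 0.842 = 2.486.
δ = d·√n ⇒ d = δ/√n = 2.486/√380 = 0.1276.

d ≈ 0.128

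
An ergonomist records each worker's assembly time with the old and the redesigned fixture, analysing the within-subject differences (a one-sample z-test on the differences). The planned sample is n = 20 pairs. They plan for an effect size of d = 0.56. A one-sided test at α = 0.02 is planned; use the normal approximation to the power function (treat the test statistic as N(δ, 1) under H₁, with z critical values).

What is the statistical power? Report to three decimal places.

Power ≈ 0.674

Noncentrality parameter: δ = d·√n = 0.56 × √20 = 2.5044
One-sided α = 0.02 → critical value z_{0.02} = 2.054.
Power = P(Z > 2.054 − δ) = Φ(0.451) = 0.6739.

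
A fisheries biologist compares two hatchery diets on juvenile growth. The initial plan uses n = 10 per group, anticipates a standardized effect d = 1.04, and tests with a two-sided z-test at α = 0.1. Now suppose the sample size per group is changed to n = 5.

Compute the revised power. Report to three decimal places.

With n = 5 per group: δ = d·√(n/2) = 1.04 × √(5/2) = 1.6444. Critical value z_{0.05} = 1.645.
Revised power = Φ(δ − 1.645) + Φ(−δ − 1.645) = Φ(0.000) + Φ(-3.289) = 0.4998 + 0.0005 = 0.5003.

Power ≈ 0.500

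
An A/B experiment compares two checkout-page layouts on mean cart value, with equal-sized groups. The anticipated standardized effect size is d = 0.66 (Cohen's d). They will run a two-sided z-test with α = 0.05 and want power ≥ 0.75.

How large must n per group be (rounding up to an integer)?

n = 32 per group

Set Φ(δ − 1.960) = 0.75; then δ − 1.960 = Φ⁻¹(0.75) = 0.674, giving δ = 2.634.
(The Φ(−δ − z_{α/2}) term is vanishingly small for δ > 0 and is dropped in the standard sample-size formula.)
δ = d·√(n/2) ⇒ n = 2(δ/d)² = 2 × (2.634 / 0.66)² = 31.87.
Round up to the next whole unit.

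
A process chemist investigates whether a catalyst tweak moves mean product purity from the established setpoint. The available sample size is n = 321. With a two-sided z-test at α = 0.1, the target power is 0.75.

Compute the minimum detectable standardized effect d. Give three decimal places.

Need Φ(δ − 1.645) = 0.75, so δ = 1.645 + 0.674 = 2.319.
(The second rejection-region term Φ(−δ − z_{α/2}) is negligible and dropped.)
δ = d·√n ⇒ d = δ/√n = 2.319/√321 = 0.1295.

d ≈ 0.129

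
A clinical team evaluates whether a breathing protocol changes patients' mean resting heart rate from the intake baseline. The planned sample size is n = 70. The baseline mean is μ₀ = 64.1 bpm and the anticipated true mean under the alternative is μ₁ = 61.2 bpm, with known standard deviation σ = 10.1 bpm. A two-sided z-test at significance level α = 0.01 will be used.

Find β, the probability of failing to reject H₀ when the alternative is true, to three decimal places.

β ≈ 0.569

Standardized effect: d = |μ₁ − μ₀| / σ = |61.2 − 64.1| / 10.1 = 0.2871
Noncentrality parameter: δ = d·√n = 0.2871 × √70 = 2.4023
Two-sided α = 0.01 → critical value z_{0.005} = 2.576.
Power = Φ(δ − 2.576) + Φ(−δ − 2.576) = Φ(-0.174) + Φ(-4.978) = 0.4311 + 0.0000 = 0.4311.
Type II error: β = 1 − power = 1 − 0.4311 = 0.5689.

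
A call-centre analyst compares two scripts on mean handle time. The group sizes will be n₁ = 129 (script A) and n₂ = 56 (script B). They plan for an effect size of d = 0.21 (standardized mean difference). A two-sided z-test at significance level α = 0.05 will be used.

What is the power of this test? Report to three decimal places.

Noncentrality parameter: δ = d / √(1/n₁ + 1/n₂) = 0.21 / √(1/129 + 1/56) = 1.3123
Critical value for a two-sided test at α = 0.05: z_{α/2} = 1.960.
Power = Φ(δ − 1.960) + Φ(−δ − 1.960) = Φ(-0.648) + Φ(-3.272) = 0.2586 + 0.0005 = 0.2591.

Power ≈ 0.259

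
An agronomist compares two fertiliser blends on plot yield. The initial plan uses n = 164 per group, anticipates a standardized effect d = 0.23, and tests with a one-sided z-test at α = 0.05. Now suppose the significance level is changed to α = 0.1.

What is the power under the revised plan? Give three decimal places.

δ = d·√(n/2) = 0.23 × √(164/2) = 2.0827 (unchanged). New critical value: z_{0.1} = 1.282.
Revised power = P(Z > 1.282 − δ) = Φ(0.801) = 0.7885.

Power ≈ 0.788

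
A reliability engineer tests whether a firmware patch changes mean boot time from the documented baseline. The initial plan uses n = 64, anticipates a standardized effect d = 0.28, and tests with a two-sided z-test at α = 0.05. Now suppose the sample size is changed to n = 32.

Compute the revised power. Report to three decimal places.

With n = 32: δ = d·√n = 0.28 × √32 = 1.5839. Critical value z_{0.025} = 1.960.
Revised power = Φ(δ − 1.960) + Φ(−δ − 1.960) = Φ(-0.376) + Φ(-3.544) = 0.3534 + 0.0002 = 0.3536.

Power ≈ 0.354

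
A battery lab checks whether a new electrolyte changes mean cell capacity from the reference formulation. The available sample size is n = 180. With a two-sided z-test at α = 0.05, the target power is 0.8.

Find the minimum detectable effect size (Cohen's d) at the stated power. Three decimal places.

d ≈ 0.209

Required noncentrality: δ = z_{0.025} + z_{0.20} = 1.960 + 0.842 = 2.802.
(Lower-tail contribution to power is negligible for δ > 0.)
δ = d·√n ⇒ d = δ/√n = 2.802/√180 = 0.2088.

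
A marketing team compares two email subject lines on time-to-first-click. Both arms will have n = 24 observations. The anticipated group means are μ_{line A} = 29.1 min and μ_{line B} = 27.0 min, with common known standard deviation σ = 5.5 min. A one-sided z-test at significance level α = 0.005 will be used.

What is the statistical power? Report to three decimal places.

Standardized effect: d = |μ_{line A} − μ_{line B}| / σ = |29.1 − 27.0| / 5.5 = 0.3818
Noncentrality parameter: δ = d·√(n/2) = 0.3818 × √(24/2) = 1.3227
Critical value for a one-sided test at α = 0.005: z_α = 2.576.
Power = P(Z > 2.576 − δ) = Φ(-1.253) = 0.1051.

Power ≈ 0.105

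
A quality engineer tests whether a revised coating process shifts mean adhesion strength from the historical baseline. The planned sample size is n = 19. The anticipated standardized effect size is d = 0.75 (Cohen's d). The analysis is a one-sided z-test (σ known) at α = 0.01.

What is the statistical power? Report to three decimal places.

Noncentrality parameter: δ = d·√n = 0.75 × √19 = 3.2692
Critical value for a one-sided test at α = 0.01: z_α = 2.326.
Power = P(Z > 2.326 − δ) = Φ(0.943) = 0.8271.

Power ≈ 0.827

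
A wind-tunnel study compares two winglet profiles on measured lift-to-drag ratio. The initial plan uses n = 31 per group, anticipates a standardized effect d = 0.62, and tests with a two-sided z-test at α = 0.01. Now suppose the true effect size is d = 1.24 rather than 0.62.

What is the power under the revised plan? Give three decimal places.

With d = 1.24: δ = d·√(n/2) = 1.24 × √(31/2) = 4.8819. Critical value z_{0.005} = 2.576.
Revised power = Φ(δ − 2.576) + Φ(−δ − 2.576) = Φ(2.306) + Φ(-7.458) = 0.9894 + 0.0000 = 0.9894.

Power ≈ 0.989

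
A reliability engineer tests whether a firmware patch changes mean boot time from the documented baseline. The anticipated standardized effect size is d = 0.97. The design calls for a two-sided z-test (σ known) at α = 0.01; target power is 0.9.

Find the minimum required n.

n = 16

Set Φ(δ − 2.576) = 0.9; then δ − 2.576 = Φ⁻¹(0.9) = 1.282, giving δ = 3.857.
(The Φ(−δ − z_{α/2}) term is vanishingly small for δ > 0 and is dropped in the standard sample-size formula.)
δ = d·√n ⇒ n = (δ/d)² = (3.857 / 0.97)² = 15.81.
Round up to the next whole unit.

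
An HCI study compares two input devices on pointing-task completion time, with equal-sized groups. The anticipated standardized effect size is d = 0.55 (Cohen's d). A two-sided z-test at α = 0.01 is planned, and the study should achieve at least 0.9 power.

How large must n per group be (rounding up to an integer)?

For power 0.9 need Φ(δ − z_{0.005}) = 0.9, so δ = z_{0.005} + z_{0.10} = 2.576 + 1.282 = 3.857.
(The Φ(−δ − z_{α/2}) term is vanishingly small for δ > 0 and is dropped in the standard sample-size formula.)
δ = d·√(n/2) ⇒ n = 2(δ/d)² = 2 × (3.857 / 0.55)² = 98.38.
Rounding up, n = 99 per group.

n = 99 per group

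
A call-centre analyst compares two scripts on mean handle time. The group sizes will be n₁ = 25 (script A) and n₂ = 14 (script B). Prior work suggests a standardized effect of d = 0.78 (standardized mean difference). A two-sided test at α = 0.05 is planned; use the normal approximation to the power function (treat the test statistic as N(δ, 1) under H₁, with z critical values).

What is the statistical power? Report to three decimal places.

Power ≈ 0.647

Noncentrality parameter: δ = d / √(1/n₁ + 1/n₂) = 0.78 / √(1/25 + 1/14) = 2.3367
Critical value for a two-sided test at α = 0.05: z_{α/2} = 1.960.
Power = Φ(δ − 1.960) + Φ(−δ − 1.960) = Φ(0.377) + Φ(-4.297) = 0.6468 + 0.0000 = 0.6468.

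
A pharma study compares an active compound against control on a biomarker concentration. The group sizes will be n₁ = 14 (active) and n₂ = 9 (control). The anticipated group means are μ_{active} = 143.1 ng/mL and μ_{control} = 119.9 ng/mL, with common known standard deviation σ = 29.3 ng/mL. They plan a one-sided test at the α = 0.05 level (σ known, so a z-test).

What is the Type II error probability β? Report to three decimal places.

Standardized effect: d = |μ_{active} − μ_{control}| / σ = |143.1 − 119.9| / 29.3 = 0.7918
Noncentrality parameter: δ = d / √(1/n₁ + 1/n₂) = 0.7918 / √(1/14 + 1/9) = 1.8533
Critical value for a one-sided test at α = 0.05: z_α = 1.645.
Power = P(Z > 1.645 − δ) = Φ(0.208) = 0.5826.
Type II error: β = 1 − power = 1 − 0.5826 = 0.4174.

β ≈ 0.417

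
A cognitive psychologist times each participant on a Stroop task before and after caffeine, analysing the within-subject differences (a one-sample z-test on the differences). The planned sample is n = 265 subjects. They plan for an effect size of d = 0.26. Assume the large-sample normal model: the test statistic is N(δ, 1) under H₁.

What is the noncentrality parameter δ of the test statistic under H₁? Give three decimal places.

δ = d·√n = 0.26 × √265 = 4.2325

δ ≈ 4.232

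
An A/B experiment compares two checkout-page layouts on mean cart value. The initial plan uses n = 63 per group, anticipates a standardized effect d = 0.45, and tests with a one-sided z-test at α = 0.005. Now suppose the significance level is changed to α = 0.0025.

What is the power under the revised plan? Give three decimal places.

Power ≈ 0.389

δ = d·√(n/2) = 0.45 × √(63/2) = 2.5256 (unchanged). New critical value: z_{0.0025} = 2.807.
Revised power = P(Z > 2.807 − δ) = Φ(-0.281) = 0.3892.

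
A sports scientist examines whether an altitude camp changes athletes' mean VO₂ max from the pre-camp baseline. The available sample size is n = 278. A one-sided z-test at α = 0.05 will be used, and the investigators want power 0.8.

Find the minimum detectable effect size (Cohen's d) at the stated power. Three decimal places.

d ≈ 0.149

Need Φ(δ − 1.645) = 0.8, so δ = 1.645 + 0.842 = 2.486.
δ = d·√n ⇒ d = δ/√n = 2.486/√278 = 0.1491.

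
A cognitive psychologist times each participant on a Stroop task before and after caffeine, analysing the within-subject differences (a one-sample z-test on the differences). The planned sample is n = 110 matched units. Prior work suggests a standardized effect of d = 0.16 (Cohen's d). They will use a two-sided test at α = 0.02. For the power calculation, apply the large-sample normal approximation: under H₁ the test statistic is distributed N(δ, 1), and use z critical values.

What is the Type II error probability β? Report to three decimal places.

β ≈ 0.742

Noncentrality parameter: δ = d·√n = 0.16 × √110 = 1.6781
Critical value for a two-sided test at α = 0.02: z_{α/2} = 2.326.
Power = Φ(δ − 2.326) + Φ(−δ − 2.326) = Φ(-0.648) + Φ(-4.004) = 0.2584 + 0.0000 = 0.2584.
Type II error: β = 1 − power = 1 − 0.2584 = 0.7416.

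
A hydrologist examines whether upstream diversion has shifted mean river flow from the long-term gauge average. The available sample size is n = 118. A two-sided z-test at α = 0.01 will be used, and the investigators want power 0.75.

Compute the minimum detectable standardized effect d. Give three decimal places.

Required noncentrality: δ = z_{0.005} + z_{0.25} = 2.576 + 0.674 = 3.250.
(The second rejection-region term Φ(−δ − z_{α/2}) is negligible and dropped.)
δ = d·√n ⇒ d = δ/√n = 3.250/√118 = 0.2992.

d ≈ 0.299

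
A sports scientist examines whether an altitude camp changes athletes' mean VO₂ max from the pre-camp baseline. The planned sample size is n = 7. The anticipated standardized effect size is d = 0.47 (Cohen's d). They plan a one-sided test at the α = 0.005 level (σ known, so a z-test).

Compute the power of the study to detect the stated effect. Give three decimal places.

Power ≈ 0.091

Noncentrality parameter: δ = d·√n = 0.47 × √7 = 1.2435
Critical value for a one-sided test at α = 0.005: z_α = 2.576.
Power = P(Z > 2.576 − δ) = Φ(-1.332) = 0.0914.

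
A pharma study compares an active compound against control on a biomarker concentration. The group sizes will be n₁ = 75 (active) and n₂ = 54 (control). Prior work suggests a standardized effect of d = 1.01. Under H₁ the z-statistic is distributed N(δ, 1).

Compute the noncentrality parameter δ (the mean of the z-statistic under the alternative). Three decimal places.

δ ≈ 5.659

The noncentrality parameter scales effect size by the design's sample-size factor: δ = d / √(1/n₁ + 1/n₂) = 1.01 / √(1/75 + 1/54) = 5.6592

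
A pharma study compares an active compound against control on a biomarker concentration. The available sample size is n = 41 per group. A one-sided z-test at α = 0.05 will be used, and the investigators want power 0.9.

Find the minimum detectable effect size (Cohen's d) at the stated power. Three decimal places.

d ≈ 0.646

Need Φ(δ − 1.645) = 0.9, so δ = 1.645 + 1.282 = 2.926.
δ = d·√(n/2) ⇒ d = δ/√(n/2) = 2.926/√(41/2) = 0.6463.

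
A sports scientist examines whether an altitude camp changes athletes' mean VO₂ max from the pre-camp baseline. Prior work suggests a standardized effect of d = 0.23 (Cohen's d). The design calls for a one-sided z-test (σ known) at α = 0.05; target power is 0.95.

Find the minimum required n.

For power 0.95 need Φ(δ − z_{0.05}) = 0.95, so δ = z_{0.05} + z_{0.05} = 1.645 + 1.645 = 3.290.
δ = d·√n ⇒ n = (δ/d)² = (3.290 / 0.23)² = 204.58.
Round up to the next whole unit.

n = 205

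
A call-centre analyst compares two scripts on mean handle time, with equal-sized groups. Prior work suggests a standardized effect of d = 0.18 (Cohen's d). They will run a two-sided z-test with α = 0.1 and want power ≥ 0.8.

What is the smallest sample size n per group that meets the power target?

n = 382 per group

For power 0.8 need Φ(δ − z_{0.05}) = 0.8, so δ = z_{0.05} + z_{0.20} = 1.645 + 0.842 = 2.486.
(The Φ(−δ − z_{α/2}) term is vanishingly small for δ > 0 and is dropped in the standard sample-size formula.)
δ = d·√(n/2) ⇒ n = 2(δ/d)² = 2 × (2.486 / 0.18)² = 381.64.
Round up to the next whole unit.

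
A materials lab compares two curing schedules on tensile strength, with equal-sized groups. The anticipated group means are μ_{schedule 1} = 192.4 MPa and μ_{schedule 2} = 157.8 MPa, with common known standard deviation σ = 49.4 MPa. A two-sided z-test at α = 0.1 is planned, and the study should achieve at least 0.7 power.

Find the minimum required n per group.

n = 20 per group

Standardized effect: d = |μ_{schedule 1} − μ_{schedule 2}| / σ = |192.4 − 157.8| / 49.4 = 0.7004
Set Φ(δ − 1.645) = 0.7; then δ − 1.645 = Φ⁻¹(0.7) = 0.524, giving δ = 2.169.
(Ignoring the negligible lower-tail rejection probability gives the usual closed-form inversion.)
δ = d·√(n/2) ⇒ n = 2(δ/d)² = 2 × (2.169 / 0.7004)² = 19.18.
Round up to the next whole unit.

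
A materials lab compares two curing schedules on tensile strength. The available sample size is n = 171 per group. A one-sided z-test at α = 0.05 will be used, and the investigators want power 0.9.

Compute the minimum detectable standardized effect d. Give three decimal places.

d ≈ 0.316

Need Φ(δ − 1.645) = 0.9, so δ = 1.645 + 1.282 = 2.926.
δ = d·√(n/2) ⇒ d = δ/√(n/2) = 2.926/√(171/2) = 0.3165.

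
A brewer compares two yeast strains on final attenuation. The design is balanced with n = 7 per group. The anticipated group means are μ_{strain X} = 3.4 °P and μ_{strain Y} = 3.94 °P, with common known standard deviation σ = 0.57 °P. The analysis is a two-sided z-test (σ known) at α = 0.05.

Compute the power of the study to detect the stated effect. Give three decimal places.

Standardized effect: d = |μ_{strain X} − μ_{strain Y}| / σ = |3.4 − 3.94| / 0.57 = 0.9474
Noncentrality parameter: δ = d·√(n/2) = 0.9474 × √(7/2) = 1.7724
Two-sided α = 0.05 → critical value z_{0.025} = 1.960.
Power = Φ(δ − 1.960) + Φ(−δ − 1.960) = Φ(-0.188) + Φ(-3.732) = 0.4256 + 0.0001 = 0.4257.

Power ≈ 0.426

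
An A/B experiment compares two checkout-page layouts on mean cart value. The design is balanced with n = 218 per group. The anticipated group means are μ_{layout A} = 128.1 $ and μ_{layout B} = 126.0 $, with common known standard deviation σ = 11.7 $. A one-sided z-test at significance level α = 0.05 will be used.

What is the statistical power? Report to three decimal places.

Power ≈ 0.591

Standardized effect: d = |μ_{layout A} − μ_{layout B}| / σ = |128.1 − 126.0| / 11.7 = 0.1795
Noncentrality parameter: δ = d·√(n/2) = 0.1795 × √(218/2) = 1.8739
Critical value for a one-sided test at α = 0.05: z_α = 1.645.
Power = Φ(δ − 1.645) = Φ(0.229) = 0.5906.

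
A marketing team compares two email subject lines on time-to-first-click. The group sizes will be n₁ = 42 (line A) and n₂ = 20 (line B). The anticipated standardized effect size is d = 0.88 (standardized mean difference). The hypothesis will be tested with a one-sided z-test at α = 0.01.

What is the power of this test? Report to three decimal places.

Noncentrality parameter: δ = d / √(1/n₁ + 1/n₂) = 0.88 / √(1/42 + 1/20) = 3.2391
Critical value for a one-sided test at α = 0.01: z_α = 2.326.
Power = Φ(δ − 2.326) = Φ(0.913) = 0.8193.

Power ≈ 0.819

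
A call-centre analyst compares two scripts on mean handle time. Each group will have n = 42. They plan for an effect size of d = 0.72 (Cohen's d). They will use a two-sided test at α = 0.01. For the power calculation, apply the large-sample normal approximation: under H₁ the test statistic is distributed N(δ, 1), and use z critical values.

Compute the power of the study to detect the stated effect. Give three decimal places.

Noncentrality parameter: δ = d·√(n/2) = 0.72 × √(42/2) = 3.2995
Critical value for a two-sided test at α = 0.01: z_{α/2} = 2.576.
Power = Φ(δ − 2.576) + Φ(−δ − 2.576) = Φ(0.724) + Φ(-5.875) = 0.7654 + 0.0000 = 0.7654.

Power ≈ 0.765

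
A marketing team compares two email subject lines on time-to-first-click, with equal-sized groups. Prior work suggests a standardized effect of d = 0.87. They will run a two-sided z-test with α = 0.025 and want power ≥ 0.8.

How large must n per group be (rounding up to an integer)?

n = 26 per group

For power 0.8 need Φ(δ − z_{0.0125}) = 0.8, so δ = z_{0.0125} + z_{0.20} = 2.241 + 0.842 = 3.083.
(For δ > 0 the lower-tail rejection region contributes negligibly to power, so the one-term inversion is standard.)
δ = d·√(n/2) ⇒ n = 2(δ/d)² = 2 × (3.083 / 0.87)² = 25.12.
Rounding up, n = 26 per group.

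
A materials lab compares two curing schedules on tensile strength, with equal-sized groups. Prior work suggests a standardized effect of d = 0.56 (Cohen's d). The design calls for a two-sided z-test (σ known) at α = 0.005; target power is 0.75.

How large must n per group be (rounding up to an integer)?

n = 78 per group

Set Φ(δ − 2.807) = 0.75; then δ − 2.807 = Φ⁻¹(0.75) = 0.674, giving δ = 3.482.
(The Φ(−δ − z_{α/2}) term is vanishingly small for δ > 0 and is dropped in the standard sample-size formula.)
δ = d·√(n/2) ⇒ n = 2(δ/d)² = 2 × (3.482 / 0.56)² = 77.30.
Rounding up, n = 78 per group.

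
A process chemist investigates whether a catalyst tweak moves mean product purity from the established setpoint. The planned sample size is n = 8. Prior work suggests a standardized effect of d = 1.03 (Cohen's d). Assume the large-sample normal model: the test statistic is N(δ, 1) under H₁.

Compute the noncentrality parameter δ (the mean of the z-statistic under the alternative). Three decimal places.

δ ≈ 2.913

The noncentrality parameter scales effect size by the design's sample-size factor: δ = d·√n = 1.03 × √8 = 2.9133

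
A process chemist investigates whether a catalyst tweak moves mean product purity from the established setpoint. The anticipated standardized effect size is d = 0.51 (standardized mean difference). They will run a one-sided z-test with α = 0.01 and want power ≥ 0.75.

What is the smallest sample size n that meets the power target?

n = 35

For power 0.75 need Φ(δ − z_{0.01}) = 0.75, so δ = z_{0.01} + z_{0.25} = 2.326 + 0.674 = 3.001.
δ = d·√n ⇒ n = (δ/d)² = (3.001 / 0.51)² = 34.62.
Rounding up, n = 35.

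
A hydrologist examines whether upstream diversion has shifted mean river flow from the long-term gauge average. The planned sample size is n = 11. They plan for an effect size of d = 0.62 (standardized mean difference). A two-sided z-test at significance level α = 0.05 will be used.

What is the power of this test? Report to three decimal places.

Power ≈ 0.538

Noncentrality parameter: δ = d·√n = 0.62 × √11 = 2.0563
Critical value for a two-sided test at α = 0.05: z_{α/2} = 1.960.
Power = Φ(δ − 1.960) + Φ(−δ − 1.960) = Φ(0.096) + Φ(-4.016) = 0.5384 + 0.0000 = 0.5384.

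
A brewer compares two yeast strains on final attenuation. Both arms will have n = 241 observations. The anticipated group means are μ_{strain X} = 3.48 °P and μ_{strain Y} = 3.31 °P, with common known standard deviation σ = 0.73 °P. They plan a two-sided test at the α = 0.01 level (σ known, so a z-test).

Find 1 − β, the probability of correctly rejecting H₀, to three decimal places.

Standardized effect: d = |μ_{strain X} − μ_{strain Y}| / σ = |3.48 − 3.31| / 0.73 = 0.2329
Noncentrality parameter: λ = d·√(n/2) = 0.2329 × √(241/2) = 2.5563
Critical value for a two-sided test at α = 0.01: z_{α/2} = 2.576.
Power = Φ(λ − 2.576) + Φ(−λ − 2.576) = Φ(-0.019) + Φ(-5.132) = 0.4922 + 0.0000 = 0.4922.

Power ≈ 0.492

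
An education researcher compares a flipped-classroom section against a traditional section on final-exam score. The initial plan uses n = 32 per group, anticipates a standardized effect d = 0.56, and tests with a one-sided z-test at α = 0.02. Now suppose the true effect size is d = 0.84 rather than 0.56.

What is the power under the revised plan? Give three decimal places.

With d = 0.84: δ = d·√(n/2) = 0.84 × √(32/2) = 3.3600. Critical value z_{0.02} = 2.054.
Revised power = Φ(δ − 2.054) = Φ(1.306) = 0.9043.

Power ≈ 0.904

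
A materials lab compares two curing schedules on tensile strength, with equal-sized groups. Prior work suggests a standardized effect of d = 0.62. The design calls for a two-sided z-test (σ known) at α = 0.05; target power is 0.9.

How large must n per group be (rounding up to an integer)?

Set Φ(δ − 1.960) = 0.9; then δ − 1.960 = Φ⁻¹(0.9) = 1.282, giving δ = 3.242.
(Ignoring the negligible lower-tail rejection probability gives the usual closed-form inversion.)
δ = d·√(n/2) ⇒ n = 2(δ/d)² = 2 × (3.242 / 0.62)² = 54.67.
Round up to the next whole unit.

n = 55 per group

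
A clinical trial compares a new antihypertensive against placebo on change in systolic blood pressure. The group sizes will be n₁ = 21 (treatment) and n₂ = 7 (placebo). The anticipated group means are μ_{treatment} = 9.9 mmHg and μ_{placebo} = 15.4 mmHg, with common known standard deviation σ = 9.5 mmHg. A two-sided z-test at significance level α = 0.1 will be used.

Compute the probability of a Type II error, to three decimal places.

β ≈ 0.623

Standardized effect: d = |μ_{treatment} − μ_{placebo}| / σ = |9.9 − 15.4| / 9.5 = 0.5789
Noncentrality parameter: δ = d / √(1/n₁ + 1/n₂) = 0.5789 / √(1/21 + 1/7) = 1.3265
Two-sided α = 0.1 → critical value z_{0.05} = 1.645.
Power = Φ(δ − 1.645) + Φ(−δ − 1.645) = Φ(-0.318) + Φ(-2.971) = 0.3751 + 0.0015 = 0.3766.
Type II error: β = 1 − power = 1 − 0.3766 = 0.6234.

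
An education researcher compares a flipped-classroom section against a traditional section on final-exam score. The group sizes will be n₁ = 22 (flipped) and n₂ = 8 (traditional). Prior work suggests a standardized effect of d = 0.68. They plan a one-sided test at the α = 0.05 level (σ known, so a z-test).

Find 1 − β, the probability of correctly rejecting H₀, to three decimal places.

Power ≈ 0.501

Noncentrality parameter: δ = d / √(1/n₁ + 1/n₂) = 0.68 / √(1/22 + 1/8) = 1.6470
One-sided α = 0.05 → critical value z_{0.05} = 1.645.
Power = P(Z > 1.645 − δ) = Φ(0.002) = 0.5009.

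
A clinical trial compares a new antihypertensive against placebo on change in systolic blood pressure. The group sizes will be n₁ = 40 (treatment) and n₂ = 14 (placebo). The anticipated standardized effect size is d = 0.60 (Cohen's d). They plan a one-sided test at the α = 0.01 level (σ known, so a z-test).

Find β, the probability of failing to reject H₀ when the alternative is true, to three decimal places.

β ≈ 0.653

Noncentrality parameter: δ = d / √(1/n₁ + 1/n₂) = 0.60 / √(1/40 + 1/14) = 1.9322
Critical value for a one-sided test at α = 0.01: z_α = 2.326.
Power = Φ(δ − 2.326) = Φ(-0.394) = 0.3467.
Type II error: β = 1 − power = 1 − 0.3467 = 0.6533.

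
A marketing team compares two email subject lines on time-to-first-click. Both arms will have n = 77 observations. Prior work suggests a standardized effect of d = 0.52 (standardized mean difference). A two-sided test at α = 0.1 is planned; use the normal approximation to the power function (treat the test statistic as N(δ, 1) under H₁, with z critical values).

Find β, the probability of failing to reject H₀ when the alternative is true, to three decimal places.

Noncentrality parameter: δ = d·√(n/2) = 0.52 × √(77/2) = 3.2265
Two-sided α = 0.1 → critical value z_{0.05} = 1.645.
Power = Φ(δ − 1.645) + Φ(−δ − 1.645) = Φ(1.582) + Φ(-4.871) = 0.9431 + 0.0000 = 0.9431.
Type II error: β = 1 − power = 1 − 0.9431 = 0.0569.

β ≈ 0.057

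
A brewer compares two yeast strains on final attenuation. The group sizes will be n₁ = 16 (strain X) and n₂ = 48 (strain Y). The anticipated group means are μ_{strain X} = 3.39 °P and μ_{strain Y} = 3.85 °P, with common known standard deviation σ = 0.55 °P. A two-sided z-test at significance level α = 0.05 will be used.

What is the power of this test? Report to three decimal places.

Standardized effect: d = |μ_{strain X} − μ_{strain Y}| / σ = |3.39 − 3.85| / 0.55 = 0.8364
Noncentrality parameter: δ = d / √(1/n₁ + 1/n₂) = 0.8364 / √(1/16 + 1/48) = 2.8972
Two-sided α = 0.05 → critical value z_{0.025} = 1.960.
Power = Φ(δ − 1.960) + Φ(−δ − 1.960) = Φ(0.937) + Φ(-4.857) = 0.8257 + 0.0000 = 0.8257.

Power ≈ 0.826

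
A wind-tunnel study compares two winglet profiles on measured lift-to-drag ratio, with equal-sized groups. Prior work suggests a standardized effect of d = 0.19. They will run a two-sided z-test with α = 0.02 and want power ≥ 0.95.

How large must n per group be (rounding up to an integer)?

n = 874 per group

Set Φ(δ − 2.326) = 0.95; then δ − 2.326 = Φ⁻¹(0.95) = 1.645, giving δ = 3.971.
(The Φ(−δ − z_{α/2}) term is vanishingly small for δ > 0 and is dropped in the standard sample-size formula.)
δ = d·√(n/2) ⇒ n = 2(δ/d)² = 2 × (3.971 / 0.19)² = 873.71.
Rounding up, n = 874 per group.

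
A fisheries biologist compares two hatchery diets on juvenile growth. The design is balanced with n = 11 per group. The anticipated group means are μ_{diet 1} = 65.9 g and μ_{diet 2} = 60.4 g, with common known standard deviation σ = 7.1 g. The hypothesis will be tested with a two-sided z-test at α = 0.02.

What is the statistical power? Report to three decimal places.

Standardized effect: d = |μ_{diet 1} − μ_{diet 2}| / σ = |65.9 − 60.4| / 7.1 = 0.7746
Noncentrality parameter: δ = d·√(n/2) = 0.7746 × √(11/2) = 1.8167
Critical value for a two-sided test at α = 0.02: z_{α/2} = 2.326.
Power = Φ(δ − 2.326) + Φ(−δ − 2.326) = Φ(-0.510) + Φ(-4.143) = 0.3052 + 0.0000 = 0.3052.

Power ≈ 0.305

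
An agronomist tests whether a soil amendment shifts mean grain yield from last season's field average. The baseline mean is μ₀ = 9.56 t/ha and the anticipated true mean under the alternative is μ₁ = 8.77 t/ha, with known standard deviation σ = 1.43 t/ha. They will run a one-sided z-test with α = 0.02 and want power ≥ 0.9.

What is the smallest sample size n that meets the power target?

Standardized effect: d = |μ₁ − μ₀| / σ = |8.77 − 9.56| / 1.43 = 0.5524
For power 0.9 need Φ(δ − z_{0.02}) = 0.9, so δ = z_{0.02} + z_{0.10} = 2.054 + 1.282 = 3.335.
δ = d·√n ⇒ n = (δ/d)² = (3.335 / 0.5524)² = 36.45.
Rounding up, n = 37.

n = 37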